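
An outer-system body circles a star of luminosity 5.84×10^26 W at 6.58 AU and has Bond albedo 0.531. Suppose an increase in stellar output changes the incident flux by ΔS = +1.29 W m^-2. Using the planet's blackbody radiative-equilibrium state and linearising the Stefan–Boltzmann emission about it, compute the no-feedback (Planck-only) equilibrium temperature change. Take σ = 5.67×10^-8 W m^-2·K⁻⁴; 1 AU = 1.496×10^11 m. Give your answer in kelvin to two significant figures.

0.67 K

Orbital distance: d = 6.58 AU = 9.844×10^11 m.
Spreading L over a sphere of radius d: S = 5.84×10^26/(4π·9.84×10^11²) = 47.96 W m^-2.
The baseline emission temperature is T_e = 99.79 K.
TOA radiative forcing: ΔF = (1−α)ΔS/4 = 0.469·(+1.29)/4 = 0.1513 W m^-2.
The Planck feedback parameter is 4σT_e³ = 0.2254 W m^-2/K.
ΔT₀ = ΔF/λ_P = 0.1513/0.2254 = 0.671 K.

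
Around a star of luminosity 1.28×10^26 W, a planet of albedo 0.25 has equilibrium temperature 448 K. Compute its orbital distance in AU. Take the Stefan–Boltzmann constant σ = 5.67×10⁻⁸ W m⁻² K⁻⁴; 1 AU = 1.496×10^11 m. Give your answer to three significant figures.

0.193 AU

The flux needed for this T is 4σT⁴/(1−0.25) = 12180 W m⁻².
S = L/(4πd²) → d = √(L/4πS) = √(1.28×10^26/(4π·12180)) = 2.892×10^10 m = 0.1933 AU.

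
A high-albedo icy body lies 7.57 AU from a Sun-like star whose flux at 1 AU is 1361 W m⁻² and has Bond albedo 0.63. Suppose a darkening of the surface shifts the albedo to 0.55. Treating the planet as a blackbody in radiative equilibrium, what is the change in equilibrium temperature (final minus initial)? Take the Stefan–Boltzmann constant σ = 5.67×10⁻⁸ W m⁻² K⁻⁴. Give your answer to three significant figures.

Irradiance scales as 1/d², so S = 1361 W m⁻² × (1/7.57)² = 23.75 W m⁻².
With α = 0.63, T₁ = 78.90 K.
With α = 0.55, T₂ = 82.85 K.
Change: 82.85 − 78.90 = 3.957 K.

3.96 kelvin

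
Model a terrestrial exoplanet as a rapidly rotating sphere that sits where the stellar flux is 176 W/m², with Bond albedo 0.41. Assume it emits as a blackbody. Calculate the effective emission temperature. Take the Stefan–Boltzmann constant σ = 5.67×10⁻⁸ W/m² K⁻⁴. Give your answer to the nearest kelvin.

146 K

Averaging over the sphere, the absorbed flux is S(1−α)/4 = 25.96 W/m².
Set σT⁴ = 25.96 → T = (25.96/σ)^(1/4) = 146.3 K.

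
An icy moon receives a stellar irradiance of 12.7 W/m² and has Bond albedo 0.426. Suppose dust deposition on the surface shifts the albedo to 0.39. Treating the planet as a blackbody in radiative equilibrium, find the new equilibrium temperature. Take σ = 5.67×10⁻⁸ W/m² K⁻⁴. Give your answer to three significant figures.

New equilibrium: T₂ = [(1−0.39)·12.70/(4σ)]^(1/4) = 76.45 K.

76.4 K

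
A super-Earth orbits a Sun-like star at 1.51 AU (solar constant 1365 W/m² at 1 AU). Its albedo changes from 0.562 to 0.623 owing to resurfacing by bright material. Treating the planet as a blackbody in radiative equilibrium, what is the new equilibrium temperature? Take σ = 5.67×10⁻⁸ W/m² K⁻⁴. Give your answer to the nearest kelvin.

Irradiance scales as 1/d², so S = 1365 W/m² × (1/1.51)² = 598.7 W/m².
New equilibrium: T₂ = [(1−0.623)·598.7/(4σ)]^(1/4) = 177.6 K.

178 kelvin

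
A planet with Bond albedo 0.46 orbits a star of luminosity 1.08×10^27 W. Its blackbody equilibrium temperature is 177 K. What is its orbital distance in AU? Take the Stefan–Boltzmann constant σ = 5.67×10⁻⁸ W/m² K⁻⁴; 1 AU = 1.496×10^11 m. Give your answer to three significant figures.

Energy balance gives S = 4σT⁴/(1−α) = 412.2 W/m².
Then d = [L/(4πS)]^(1/2) = 4.566×10^11 m, i.e. 3.052 AU.

3.05 AU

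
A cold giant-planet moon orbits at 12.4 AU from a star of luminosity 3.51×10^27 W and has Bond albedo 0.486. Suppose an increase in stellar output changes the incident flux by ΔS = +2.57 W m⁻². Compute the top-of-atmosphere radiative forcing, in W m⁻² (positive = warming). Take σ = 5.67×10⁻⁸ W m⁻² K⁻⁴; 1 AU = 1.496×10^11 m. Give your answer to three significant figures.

0.330 W m⁻²

d = 12.4 × 1.496×10^11 m = 1.855×10^12 m.
Spreading L over a sphere of radius d: S = 3.51×10^27/(4π·1.86×10^12²) = 81.17 W m⁻².
ΔF = Δ[S(1−α)]/4 = (1−0.486)·+2.57/4 = 0.3302 W m⁻².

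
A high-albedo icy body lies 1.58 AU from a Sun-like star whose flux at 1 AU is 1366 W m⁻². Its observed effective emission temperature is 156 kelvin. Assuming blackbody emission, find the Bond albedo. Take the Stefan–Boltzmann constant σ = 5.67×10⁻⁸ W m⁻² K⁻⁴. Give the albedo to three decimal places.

0.755

Flux at the orbit: S = 1366/(1.58)² = 547.2 W m⁻².
Rearranging the radiative balance, α = 1 − 4σT⁴/S.
4σT⁴ = 4·5.67×10⁻⁸·(156)⁴ = 134.3 W m⁻².
Hence α = 1 − 134.3/547.2 = 0.7545.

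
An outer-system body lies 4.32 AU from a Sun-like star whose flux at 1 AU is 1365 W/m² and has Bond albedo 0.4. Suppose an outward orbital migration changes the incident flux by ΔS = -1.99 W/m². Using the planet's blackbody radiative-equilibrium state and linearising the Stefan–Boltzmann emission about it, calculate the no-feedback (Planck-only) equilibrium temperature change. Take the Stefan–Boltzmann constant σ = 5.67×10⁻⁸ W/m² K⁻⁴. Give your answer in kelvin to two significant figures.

Irradiance scales as 1/d², so S = 1365 W/m² × (1/4.32)² = 73.14 W/m².
The baseline emission temperature is T_e = 117.9 K.
Only a fraction (1−α) is absorbed and it's spread over 4πR², so ΔF = (1−α)ΔS/4 = -0.2985 W/m².
The Planck feedback parameter is 4σT_e³ = 0.3721 W/m²/K.
Hence the no-feedback warming is ΔF/(4σT_e³) = -0.802 K.

-0.80 kelvin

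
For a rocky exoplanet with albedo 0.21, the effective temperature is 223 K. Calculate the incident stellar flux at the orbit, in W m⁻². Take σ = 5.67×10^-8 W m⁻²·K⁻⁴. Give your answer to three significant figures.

710 W m⁻²

From S(1−α)/4 = σT⁴: S = 4σT⁴/(1−α).
σT⁴ = 5.67×10⁻⁸·(223)⁴ = 140.2 W m⁻².
S = 4·140.2/0.79 = 710.0 W m⁻².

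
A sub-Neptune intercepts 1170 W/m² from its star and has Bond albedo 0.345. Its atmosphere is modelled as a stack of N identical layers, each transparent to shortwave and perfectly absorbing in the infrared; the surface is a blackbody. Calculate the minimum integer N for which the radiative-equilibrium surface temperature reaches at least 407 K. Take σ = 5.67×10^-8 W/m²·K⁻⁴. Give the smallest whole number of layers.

8

OLR = S(1−α)/4 = 191.6 W/m²; the top layer radiates at T_e = 241.1 K.
T_s = (N+1)^(1/4)·T_e ≥ 407 K requires N+1 ≥ (T_s/T_e)⁴ = (407/241.1)⁴ = 8.121.
So N ≥ 7.121; the smallest integer is N = 8.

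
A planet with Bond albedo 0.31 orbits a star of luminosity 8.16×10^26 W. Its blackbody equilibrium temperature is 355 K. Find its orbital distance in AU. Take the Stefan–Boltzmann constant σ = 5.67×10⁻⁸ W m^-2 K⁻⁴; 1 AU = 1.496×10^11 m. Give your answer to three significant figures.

0.746 AU

Required flux: S = 4σT⁴/(1−α) = 5220 W m^-2.
From L = 4πd²S, d = √(8.16×10^26/(4π·5220)) = 1.115×10^11 m = 0.7455 AU.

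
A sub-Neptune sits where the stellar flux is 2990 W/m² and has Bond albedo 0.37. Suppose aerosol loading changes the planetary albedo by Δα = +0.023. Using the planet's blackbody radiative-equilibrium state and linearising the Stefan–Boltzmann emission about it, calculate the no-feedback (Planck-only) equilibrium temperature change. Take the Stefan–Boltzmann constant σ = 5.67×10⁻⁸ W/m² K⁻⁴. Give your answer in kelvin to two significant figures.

The baseline emission temperature is T_e = 301.9 K.
The change in absorbed flux is Δ[S(1−α)/4] = −SΔα/4 = -17.19 W/m².
Planck response: λ_P = 4σT_e³ = 4·5.67×10⁻⁸·(301.9)³ = 6.240 W/m²/K.
So ΔT₀ = -17.19/6.240 = -2.76 K.

-2.8 K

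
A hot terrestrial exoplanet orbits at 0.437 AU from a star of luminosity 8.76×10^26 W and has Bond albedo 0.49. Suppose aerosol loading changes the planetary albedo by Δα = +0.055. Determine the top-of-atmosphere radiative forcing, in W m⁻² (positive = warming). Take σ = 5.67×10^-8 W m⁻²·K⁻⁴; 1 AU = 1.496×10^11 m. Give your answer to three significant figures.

Orbital distance: d = 0.437 AU = 6.538×10^10 m.
Flux at the orbit: S = L/(4πd²) = 8.76×10^26/(4π·(6.54×10^10)²) = 16310 W m⁻².
ΔF = −(S/4)Δα = −(16310/4)×(+0.055) = -224.3 W m⁻².

-224 W m⁻²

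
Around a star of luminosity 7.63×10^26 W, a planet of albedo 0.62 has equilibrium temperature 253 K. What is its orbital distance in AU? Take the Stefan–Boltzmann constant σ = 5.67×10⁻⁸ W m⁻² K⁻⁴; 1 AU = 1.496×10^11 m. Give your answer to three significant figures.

1.05 AU

Energy balance gives S = 4σT⁴/(1−α) = 2445 W m⁻².
From L = 4πd²S, d = √(7.63×10^26/(4π·2445)) = 1.576×10^11 m = 1.053 AU.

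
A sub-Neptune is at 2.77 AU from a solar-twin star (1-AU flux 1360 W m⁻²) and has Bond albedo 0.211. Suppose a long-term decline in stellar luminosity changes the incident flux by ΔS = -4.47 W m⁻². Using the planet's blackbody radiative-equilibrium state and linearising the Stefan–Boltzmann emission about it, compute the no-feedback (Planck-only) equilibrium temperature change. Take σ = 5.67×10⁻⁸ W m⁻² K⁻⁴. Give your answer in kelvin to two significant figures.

-0.99 kelvin

Irradiance scales as 1/d², so S = 1360 W m⁻² × (1/2.77)² = 177.2 W m⁻².
The baseline emission temperature is T_e = 157.6 K.
Only a fraction (1−α) is absorbed and it's spread over 4πR², so ΔF = (1−α)ΔS/4 = -0.8817 W m⁻².
The Planck feedback parameter is 4σT_e³ = 0.8875 W m⁻²/K.
So ΔT₀ = -0.8817/0.8875 = -0.994 K.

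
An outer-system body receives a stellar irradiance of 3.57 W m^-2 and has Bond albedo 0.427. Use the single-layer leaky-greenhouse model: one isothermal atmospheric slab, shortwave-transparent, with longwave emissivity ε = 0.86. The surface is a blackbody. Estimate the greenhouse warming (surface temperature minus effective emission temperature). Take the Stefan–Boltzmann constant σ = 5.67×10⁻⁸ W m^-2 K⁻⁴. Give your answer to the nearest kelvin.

Effective emission temperature (TOA balance): σT_e⁴ = S(1−α)/4 = 0.5114 W m^-2 → T_e = 54.80 K.
The surface balance (absorbed SW + ε·downward IR = σT_s⁴) with T_a⁴ = T_s⁴/2 reduces to T_s = T_e·[2/(2−ε)]^¼ = 63.07 K.
T_s − T_e = 63.07 − 54.80 = 8.269 K.

8 K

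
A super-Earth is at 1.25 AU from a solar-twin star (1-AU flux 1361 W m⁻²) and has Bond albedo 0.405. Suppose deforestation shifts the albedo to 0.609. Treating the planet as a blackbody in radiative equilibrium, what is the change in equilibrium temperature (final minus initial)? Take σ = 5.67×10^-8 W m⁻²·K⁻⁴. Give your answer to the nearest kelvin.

By the inverse-square law, S = 1361/1.25² = 871.0 W m⁻².
Initial: T₁ = [S(1−0.405)/(4σ)]^(1/4) = 218.6 K.
Final:   T₂ = [S(1−0.609)/(4σ)]^(1/4) = 196.9 K.
ΔT = T₂ − T₁ = -21.79 K.

-22 kelvin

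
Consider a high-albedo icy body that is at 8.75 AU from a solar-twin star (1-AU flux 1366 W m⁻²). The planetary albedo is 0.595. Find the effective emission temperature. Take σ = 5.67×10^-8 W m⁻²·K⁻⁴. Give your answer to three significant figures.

By the inverse-square law, S = 1366/8.75² = 17.84 W m⁻².
Averaging over the sphere, the absorbed flux is S(1−α)/4 = 1.806 W m⁻².
Balancing against σT⁴: T = (1.806/5.67×10⁻⁸)^(1/4) = 75.13 K.

75.1 kelvin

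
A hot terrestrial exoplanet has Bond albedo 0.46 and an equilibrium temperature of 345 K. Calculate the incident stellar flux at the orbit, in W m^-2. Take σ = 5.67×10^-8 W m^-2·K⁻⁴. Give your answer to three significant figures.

Invert the energy balance for S: S = 4σT⁴/(1−α).
σT⁴ = 5.67×10⁻⁸·(345)⁴ = 803.3 W m^-2.
So S = 4×803.3/(1−0.46) = 5950 W m^-2.

5950 W m^-2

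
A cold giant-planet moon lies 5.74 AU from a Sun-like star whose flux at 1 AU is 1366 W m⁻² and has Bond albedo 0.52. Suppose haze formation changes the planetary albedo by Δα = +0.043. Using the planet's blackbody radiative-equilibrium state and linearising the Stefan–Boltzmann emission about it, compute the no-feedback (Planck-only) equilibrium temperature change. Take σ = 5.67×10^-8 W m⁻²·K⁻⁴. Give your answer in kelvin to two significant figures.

-2.2 K

By the inverse-square law, S = 1366/5.74² = 41.46 W m⁻².
Unperturbed T_e = [41.46·(1−0.52)/(4σ)]^¼ = 96.78 K.
The change in absorbed flux is Δ[S(1−α)/4] = −SΔα/4 = -0.4457 W m⁻².
Planck response: λ_P = 4σT_e³ = 4·5.67×10⁻⁸·(96.78)³ = 0.2056 W m⁻²/K.
Hence the no-feedback warming is ΔF/(4σT_e³) = -2.17 K.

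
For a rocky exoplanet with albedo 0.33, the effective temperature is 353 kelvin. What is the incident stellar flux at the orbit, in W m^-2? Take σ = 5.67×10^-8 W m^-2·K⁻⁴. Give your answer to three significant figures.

5260 W m^-2

Invert the energy balance for S: S = 4σT⁴/(1−α).
The emitted flux is σT⁴ = 880.4 W m^-2.
So S = 4×880.4/(1−0.33) = 5256 W m^-2.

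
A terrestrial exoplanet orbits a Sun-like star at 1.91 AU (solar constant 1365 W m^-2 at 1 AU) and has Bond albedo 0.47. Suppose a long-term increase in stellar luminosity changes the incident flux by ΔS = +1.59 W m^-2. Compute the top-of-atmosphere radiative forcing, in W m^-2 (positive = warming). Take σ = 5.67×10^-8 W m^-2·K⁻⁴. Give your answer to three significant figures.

0.211 W m^-2

Irradiance scales as 1/d², so S = 1365 W m^-2 × (1/1.91)² = 374.2 W m^-2.
TOA radiative forcing: ΔF = (1−α)ΔS/4 = 0.53·(+1.59)/4 = 0.2107 W m^-2.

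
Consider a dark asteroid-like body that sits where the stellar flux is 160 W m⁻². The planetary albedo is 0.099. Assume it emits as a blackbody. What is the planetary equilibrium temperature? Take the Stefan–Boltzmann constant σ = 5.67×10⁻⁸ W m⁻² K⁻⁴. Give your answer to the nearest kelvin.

The planet absorbs (1−α)S over its disc πR² and re-emits over 4πR², so the mean absorbed flux is (1−0.099)·160.0/4 = 36.04 W m⁻².
Balancing against σT⁴: T = (36.04/5.67×10⁻⁸)^(1/4) = 158.8 K.

159 K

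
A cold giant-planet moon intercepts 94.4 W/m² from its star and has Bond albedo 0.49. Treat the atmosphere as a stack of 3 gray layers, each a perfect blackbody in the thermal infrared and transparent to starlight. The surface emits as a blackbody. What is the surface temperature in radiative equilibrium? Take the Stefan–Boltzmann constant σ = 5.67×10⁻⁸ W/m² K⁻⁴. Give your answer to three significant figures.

171 kelvin

The effective emission temperature is T_e = [S(1−α)/(4σ)]^¼ = 120.7 K.
Layer-by-layer balance gives σT_s⁴ = (N+1)σT_e⁴, so T_s = 4^¼·120.7 = 170.7 K.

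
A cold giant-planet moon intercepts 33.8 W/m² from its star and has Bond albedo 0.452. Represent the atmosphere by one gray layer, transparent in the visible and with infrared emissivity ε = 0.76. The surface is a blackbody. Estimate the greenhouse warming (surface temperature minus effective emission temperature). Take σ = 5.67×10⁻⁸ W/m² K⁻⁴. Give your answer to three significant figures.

12.1 K

At the top of the atmosphere, σT_e⁴ = S(1−α)/4 = 4.631 W/m², giving T_e = 95.06 K.
Surface balance with a leaky layer gives σT_s⁴ = σT_e⁴·2/(2−ε), so T_s = T_e·[2/(2−0.76)]^(1/4) = 107.1 K.
Greenhouse warming: T_s − T_e = 12.07 K.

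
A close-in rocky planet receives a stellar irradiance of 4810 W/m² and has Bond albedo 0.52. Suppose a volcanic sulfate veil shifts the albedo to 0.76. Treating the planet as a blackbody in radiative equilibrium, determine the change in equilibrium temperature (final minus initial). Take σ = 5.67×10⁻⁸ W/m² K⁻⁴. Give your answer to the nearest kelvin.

With α = 0.52, T₁ = 317.6 K.
Final:   T₂ = [S(1−0.76)/(4σ)]^(1/4) = 267.1 K.
ΔT = T₂ − T₁ = -50.54 K.

-51 K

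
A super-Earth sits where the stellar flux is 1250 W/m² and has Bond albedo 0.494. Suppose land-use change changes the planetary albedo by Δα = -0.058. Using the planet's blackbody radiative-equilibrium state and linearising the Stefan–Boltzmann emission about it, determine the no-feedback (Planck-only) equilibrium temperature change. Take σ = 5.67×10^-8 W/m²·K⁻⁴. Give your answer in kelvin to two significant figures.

The baseline emission temperature is T_e = 229.8 K.
ΔF = −(S/4)Δα = −(1250/4)×(-0.058) = 18.12 W/m².
The Planck feedback parameter is 4σT_e³ = 2.752 W/m²/K.
ΔT₀ = ΔF/λ_P = 18.12/2.752 = 6.59 K.

6.6 kelvin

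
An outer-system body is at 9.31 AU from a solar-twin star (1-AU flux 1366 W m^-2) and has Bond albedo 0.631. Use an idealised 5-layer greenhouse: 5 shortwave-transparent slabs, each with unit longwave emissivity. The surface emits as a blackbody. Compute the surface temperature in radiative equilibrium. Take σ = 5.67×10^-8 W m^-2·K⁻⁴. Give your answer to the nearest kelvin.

Irradiance scales as 1/d², so S = 1366 W m^-2 × (1/9.31)² = 15.76 W m^-2.
Top-of-atmosphere balance: σT_e⁴ = S(1−α)/4 = 1.454 W m^-2 → T_e = 71.16 K.
For an N-layer opaque stack, T_s⁴ = (N+1)T_e⁴, hence T_s = (6)^(1/4)×71.16 K = 111.4 K.

111 kelvin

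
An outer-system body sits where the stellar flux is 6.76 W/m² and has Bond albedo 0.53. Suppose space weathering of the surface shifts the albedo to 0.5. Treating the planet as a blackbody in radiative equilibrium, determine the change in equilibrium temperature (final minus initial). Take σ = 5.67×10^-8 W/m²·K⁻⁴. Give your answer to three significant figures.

With α = 0.53, T₁ = 61.18 K.
With α = 0.5, T₂ = 62.13 K.
Change: 62.13 − 61.18 = 0.9537 K.

0.954 kelvin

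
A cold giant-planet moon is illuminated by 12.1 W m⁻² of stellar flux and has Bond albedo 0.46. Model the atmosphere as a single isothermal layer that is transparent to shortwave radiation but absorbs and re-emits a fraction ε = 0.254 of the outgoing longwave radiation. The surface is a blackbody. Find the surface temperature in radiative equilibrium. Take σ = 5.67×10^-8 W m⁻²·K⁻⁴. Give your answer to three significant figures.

Effective emission temperature (TOA balance): σT_e⁴ = S(1−α)/4 = 1.633 W m⁻² → T_e = 73.26 K.
The surface balance (absorbed SW + ε·downward IR = σT_s⁴) with T_a⁴ = T_s⁴/2 reduces to T_s = T_e·[2/(2−ε)]^¼ = 75.79 K.

75.8 kelvin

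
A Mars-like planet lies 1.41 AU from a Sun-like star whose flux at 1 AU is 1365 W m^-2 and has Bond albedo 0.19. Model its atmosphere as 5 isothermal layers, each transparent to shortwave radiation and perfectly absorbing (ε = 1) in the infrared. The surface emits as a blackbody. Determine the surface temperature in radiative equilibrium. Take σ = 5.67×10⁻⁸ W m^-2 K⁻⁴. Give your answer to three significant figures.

Irradiance scales as 1/d², so S = 1365 W m^-2 × (1/1.41)² = 686.6 W m^-2.
The effective emission temperature is T_e = [S(1−α)/(4σ)]^¼ = 222.5 K.
Layer-by-layer balance gives σT_s⁴ = (N+1)σT_e⁴, so T_s = 6^¼·222.5 = 348.3 K.

348 kelvin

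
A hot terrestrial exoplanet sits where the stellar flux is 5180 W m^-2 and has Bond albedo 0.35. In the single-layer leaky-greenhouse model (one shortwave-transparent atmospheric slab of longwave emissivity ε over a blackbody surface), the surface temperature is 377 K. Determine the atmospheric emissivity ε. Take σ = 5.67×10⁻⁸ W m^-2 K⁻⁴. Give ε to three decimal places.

First, T_e = [5180·(1−0.35)/(4σ)]^(1/4) = 349.1 K.
Inverting T_s⁴ = 2T_e⁴/(2−ε): (T_e/T_s)⁴ = 0.7349, so ε = 2(1 − 0.7349) = 0.5302.

0.530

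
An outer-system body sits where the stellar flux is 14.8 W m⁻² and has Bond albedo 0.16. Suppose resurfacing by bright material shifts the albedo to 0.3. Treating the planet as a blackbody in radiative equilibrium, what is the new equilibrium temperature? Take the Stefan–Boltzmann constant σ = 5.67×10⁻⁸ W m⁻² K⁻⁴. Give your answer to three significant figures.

82.2 K

T₂ = [S(1−α₂)/(4σ)]^(1/4) = [14.80·0.7/(4σ)]^(1/4) = 82.21 K.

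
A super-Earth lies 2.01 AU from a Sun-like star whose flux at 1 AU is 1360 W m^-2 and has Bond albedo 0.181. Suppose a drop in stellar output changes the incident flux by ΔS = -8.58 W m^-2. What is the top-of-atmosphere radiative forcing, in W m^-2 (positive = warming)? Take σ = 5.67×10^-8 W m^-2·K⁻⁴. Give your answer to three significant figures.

By the inverse-square law, S = 1360/2.01² = 336.6 W m^-2.
ΔF = Δ[S(1−α)]/4 = (1−0.181)·-8.58/4 = -1.757 W m^-2.

-1.76 W m^-2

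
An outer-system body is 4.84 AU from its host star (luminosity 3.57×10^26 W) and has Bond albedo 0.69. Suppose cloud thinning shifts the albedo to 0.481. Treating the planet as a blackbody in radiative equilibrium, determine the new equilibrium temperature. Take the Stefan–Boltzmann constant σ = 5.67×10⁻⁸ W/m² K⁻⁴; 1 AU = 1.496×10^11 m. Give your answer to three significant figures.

106 K

d = 4.84 × 1.496×10^11 m = 7.241×10^11 m.
S = L/(4πd²) = 54.19 W/m².
With the new albedo, S(1−α₂)/4 = 7.031 W/m², so T₂ = 105.5 K.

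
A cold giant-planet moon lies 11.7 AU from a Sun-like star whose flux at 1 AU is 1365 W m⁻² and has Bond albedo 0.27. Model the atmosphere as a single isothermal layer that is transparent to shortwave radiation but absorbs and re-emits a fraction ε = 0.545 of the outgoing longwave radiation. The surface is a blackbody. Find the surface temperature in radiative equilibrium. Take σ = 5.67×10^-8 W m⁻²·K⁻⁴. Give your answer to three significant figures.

Flux at the orbit: S = 1365/(11.7)² = 9.972 W m⁻².
The planet radiates to space at T_e = [S(1−α)/(4σ)]^(1/4) = 75.27 K.
For a single slab of emissivity ε, T_s⁴ = 2T_e⁴/(2−ε); thus T_s = 75.27·(1.375)^(1/4) = 81.50 K.

81.5 kelvin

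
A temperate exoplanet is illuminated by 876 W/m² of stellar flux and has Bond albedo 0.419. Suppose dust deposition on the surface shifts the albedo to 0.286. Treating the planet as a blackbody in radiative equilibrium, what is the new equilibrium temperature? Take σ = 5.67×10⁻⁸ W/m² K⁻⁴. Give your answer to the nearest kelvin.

229 K

T₂ = [S(1−α₂)/(4σ)]^(1/4) = [876.0·0.714/(4σ)]^(1/4) = 229.2 K.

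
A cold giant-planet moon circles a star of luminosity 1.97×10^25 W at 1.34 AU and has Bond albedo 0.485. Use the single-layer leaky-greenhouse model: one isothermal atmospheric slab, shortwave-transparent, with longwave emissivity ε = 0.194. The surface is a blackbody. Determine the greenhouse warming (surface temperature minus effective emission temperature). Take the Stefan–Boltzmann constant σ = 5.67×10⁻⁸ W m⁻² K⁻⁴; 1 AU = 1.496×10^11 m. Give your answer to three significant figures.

Orbital distance: d = 1.34 AU = 2.005×10^11 m.
Spreading L over a sphere of radius d: S = 1.97×10^25/(4π·2.00×10^11²) = 39.01 W m⁻².
At the top of the atmosphere, σT_e⁴ = S(1−α)/4 = 5.023 W m⁻², giving T_e = 97.01 K.
For a single slab of emissivity ε, T_s⁴ = 2T_e⁴/(2−ε); thus T_s = 97.01·(1.107)^(1/4) = 99.52 K.
The atmosphere warms the surface by 2.506 K.

2.51 kelvin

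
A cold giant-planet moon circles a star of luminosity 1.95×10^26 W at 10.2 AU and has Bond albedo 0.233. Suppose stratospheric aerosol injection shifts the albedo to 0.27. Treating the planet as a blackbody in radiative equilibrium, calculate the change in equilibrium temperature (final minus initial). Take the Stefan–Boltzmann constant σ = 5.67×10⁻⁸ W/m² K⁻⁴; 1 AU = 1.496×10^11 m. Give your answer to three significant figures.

Orbital distance: d = 10.2 AU = 1.526×10^12 m.
Flux at the orbit: S = L/(4πd²) = 1.95×10^26/(4π·(1.53×10^12)²) = 6.664 W/m².
Initial: T₁ = [S(1−0.233)/(4σ)]^(1/4) = 68.90 K.
With α = 0.27, T₂ = 68.06 K.
ΔT = T₂ − T₁ = -0.8464 K.

-0.846 K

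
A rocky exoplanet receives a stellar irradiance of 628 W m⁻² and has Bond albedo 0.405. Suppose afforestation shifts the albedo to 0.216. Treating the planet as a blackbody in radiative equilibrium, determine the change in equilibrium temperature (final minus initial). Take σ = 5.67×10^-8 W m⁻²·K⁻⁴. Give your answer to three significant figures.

14.4 kelvin

Before: T₁ = [628.0·0.595/(4σ)]^(1/4) = 201.5 K.
Final:   T₂ = [S(1−0.216)/(4σ)]^(1/4) = 215.9 K.
ΔT = T₂ − T₁ = 14.38 K.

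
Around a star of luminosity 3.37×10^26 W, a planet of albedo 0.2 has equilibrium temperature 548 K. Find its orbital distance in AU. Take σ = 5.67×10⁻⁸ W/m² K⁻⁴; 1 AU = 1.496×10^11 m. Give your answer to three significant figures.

The flux needed for this T is 4σT⁴/(1−0.2) = 25570 W/m².
From L = 4πd²S, d = √(3.37×10^26/(4π·25570)) = 3.239×10^10 m = 0.2165 AU.

0.216 AU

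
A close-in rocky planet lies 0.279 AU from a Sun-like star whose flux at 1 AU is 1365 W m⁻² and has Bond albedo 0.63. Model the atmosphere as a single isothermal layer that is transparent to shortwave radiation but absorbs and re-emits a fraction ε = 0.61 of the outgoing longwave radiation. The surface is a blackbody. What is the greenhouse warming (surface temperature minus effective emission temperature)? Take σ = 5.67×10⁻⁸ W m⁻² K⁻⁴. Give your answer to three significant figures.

39.2 K

By the inverse-square law, S = 1365/0.279² = 17540 W m⁻².
Effective emission temperature (TOA balance): σT_e⁴ = S(1−α)/4 = 1622 W m⁻² → T_e = 411.3 K.
For a single slab of emissivity ε, T_s⁴ = 2T_e⁴/(2−ε); thus T_s = 411.3·(1.439)^(1/4) = 450.4 K.
Greenhouse warming: T_s − T_e = 39.16 K.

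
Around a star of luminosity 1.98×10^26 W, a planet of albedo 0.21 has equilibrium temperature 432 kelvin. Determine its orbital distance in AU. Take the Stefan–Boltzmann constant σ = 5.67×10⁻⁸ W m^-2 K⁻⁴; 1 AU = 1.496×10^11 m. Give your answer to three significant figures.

0.265 AU

Energy balance gives S = 4σT⁴/(1−α) = 9999 W m^-2.
From L = 4πd²S, d = √(1.98×10^26/(4π·9999)) = 3.970×10^10 m = 0.2654 AU.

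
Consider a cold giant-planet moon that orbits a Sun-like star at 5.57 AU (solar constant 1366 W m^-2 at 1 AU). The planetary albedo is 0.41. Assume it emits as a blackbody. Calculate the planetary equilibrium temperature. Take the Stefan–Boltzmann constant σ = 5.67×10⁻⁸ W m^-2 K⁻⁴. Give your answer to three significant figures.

103 kelvin

Flux at the orbit: S = 1366/(5.57)² = 44.03 W m^-2.
Absorbed flux (global mean): S(1−α)/4 = 44.03·0.59/4 = 6.494 W m^-2.
Balancing against σT⁴: T = (6.494/5.67×10⁻⁸)^(1/4) = 103.5 K.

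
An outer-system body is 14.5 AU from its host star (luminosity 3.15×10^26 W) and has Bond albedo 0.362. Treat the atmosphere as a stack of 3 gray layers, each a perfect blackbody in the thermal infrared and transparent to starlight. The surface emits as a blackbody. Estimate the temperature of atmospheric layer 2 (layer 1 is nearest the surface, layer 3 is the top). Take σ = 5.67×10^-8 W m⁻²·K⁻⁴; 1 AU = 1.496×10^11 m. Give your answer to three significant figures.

74.0 K

d = 14.5 × 1.496×10^11 m = 2.169×10^12 m.
S = L/(4πd²) = 5.327 W m⁻².
Top-of-atmosphere balance: σT_e⁴ = S(1−α)/4 = 0.8497 W m⁻² → T_e = 62.22 K.
In the N-layer model, layer k (counted from the surface) has T_k = (N+1−k)^(1/4)·T_e.
With k = 2: T_2 = (3+1−2)^¼·62.22 K = 73.99 K.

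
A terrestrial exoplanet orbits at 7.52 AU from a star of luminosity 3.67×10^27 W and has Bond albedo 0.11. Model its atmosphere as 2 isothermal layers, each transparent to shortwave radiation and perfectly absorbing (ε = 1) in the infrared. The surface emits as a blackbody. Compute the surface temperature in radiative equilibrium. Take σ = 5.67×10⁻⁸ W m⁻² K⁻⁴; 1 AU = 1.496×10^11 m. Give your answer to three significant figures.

d = 7.52 × 1.496×10^11 m = 1.125×10^12 m.
Flux at the orbit: S = L/(4πd²) = 3.67×10^27/(4π·(1.12×10^12)²) = 230.8 W m⁻².
OLR = S(1−α)/4 = 51.34 W m⁻²; the top layer radiates at T_e = 173.5 K.
For an N-layer opaque stack, T_s⁴ = (N+1)T_e⁴, hence T_s = (3)^(1/4)×173.5 K = 228.3 K.

228 kelvin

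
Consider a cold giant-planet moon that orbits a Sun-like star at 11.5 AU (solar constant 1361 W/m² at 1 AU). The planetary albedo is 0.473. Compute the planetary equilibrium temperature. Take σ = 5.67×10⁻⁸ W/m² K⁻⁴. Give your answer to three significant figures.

69.9 K

Irradiance scales as 1/d², so S = 1361 W/m² × (1/11.5)² = 10.29 W/m².
Averaging over the sphere, the absorbed flux is S(1−α)/4 = 1.356 W/m².
Balancing against σT⁴: T = (1.356/5.67×10⁻⁸)^(1/4) = 69.93 K.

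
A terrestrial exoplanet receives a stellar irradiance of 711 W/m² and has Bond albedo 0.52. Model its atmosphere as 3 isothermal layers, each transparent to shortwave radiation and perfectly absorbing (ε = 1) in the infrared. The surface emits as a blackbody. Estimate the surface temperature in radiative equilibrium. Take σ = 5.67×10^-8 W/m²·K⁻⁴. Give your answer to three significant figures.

279 K

OLR = S(1−α)/4 = 85.32 W/m²; the top layer radiates at T_e = 197.0 K.
For an N-layer opaque stack, T_s⁴ = (N+1)T_e⁴, hence T_s = (4)^(1/4)×197.0 K = 278.5 K.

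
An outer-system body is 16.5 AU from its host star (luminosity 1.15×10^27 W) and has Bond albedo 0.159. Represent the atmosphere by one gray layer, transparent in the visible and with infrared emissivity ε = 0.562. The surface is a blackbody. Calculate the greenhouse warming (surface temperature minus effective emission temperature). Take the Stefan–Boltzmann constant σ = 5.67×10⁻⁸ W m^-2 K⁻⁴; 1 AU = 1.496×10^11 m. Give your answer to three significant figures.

Orbital distance: d = 16.5 AU = 2.468×10^12 m.
Flux at the orbit: S = L/(4πd²) = 1.15×10^27/(4π·(2.47×10^12)²) = 15.02 W m^-2.
The planet radiates to space at T_e = [S(1−α)/(4σ)]^(1/4) = 86.39 K.
The surface balance (absorbed SW + ε·downward IR = σT_s⁴) with T_a⁴ = T_s⁴/2 reduces to T_s = T_e·[2/(2−ε)]^¼ = 93.81 K.
The atmosphere warms the surface by 7.427 K.

7.43 K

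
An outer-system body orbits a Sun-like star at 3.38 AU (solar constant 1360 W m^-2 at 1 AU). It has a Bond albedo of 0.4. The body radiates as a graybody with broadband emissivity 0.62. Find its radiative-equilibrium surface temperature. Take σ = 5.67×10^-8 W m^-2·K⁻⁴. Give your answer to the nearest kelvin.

150 kelvin

By the inverse-square law, S = 1360/3.38² = 119.0 W m^-2.
Absorbed flux (global mean): S(1−α)/4 = 119.0·0.6/4 = 17.86 W m^-2.
Equating to εσT⁴ with ε = 0.62: T = (17.86/0.62σ)^(1/4) = 150.1 K.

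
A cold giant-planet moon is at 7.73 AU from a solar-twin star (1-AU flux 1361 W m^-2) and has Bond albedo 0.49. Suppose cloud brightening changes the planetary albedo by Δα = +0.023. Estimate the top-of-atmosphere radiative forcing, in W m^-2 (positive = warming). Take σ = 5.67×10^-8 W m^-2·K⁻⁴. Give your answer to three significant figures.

-0.131 W m^-2

By the inverse-square law, S = 1361/7.73² = 22.78 W m^-2.
The change in absorbed flux is Δ[S(1−α)/4] = −SΔα/4 = -0.1310 W m^-2.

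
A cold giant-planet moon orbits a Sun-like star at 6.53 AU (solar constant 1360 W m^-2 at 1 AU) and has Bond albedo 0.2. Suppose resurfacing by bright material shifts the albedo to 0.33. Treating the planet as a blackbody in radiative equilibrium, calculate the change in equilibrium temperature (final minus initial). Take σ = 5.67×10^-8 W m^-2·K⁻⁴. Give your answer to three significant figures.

-4.47 K

By the inverse-square law, S = 1360/6.53² = 31.89 W m^-2.
Initial: T₁ = [S(1−0.2)/(4σ)]^(1/4) = 103.0 K.
With α = 0.33, T₂ = 98.52 K.
Change: 98.52 − 103.0 = -4.466 K.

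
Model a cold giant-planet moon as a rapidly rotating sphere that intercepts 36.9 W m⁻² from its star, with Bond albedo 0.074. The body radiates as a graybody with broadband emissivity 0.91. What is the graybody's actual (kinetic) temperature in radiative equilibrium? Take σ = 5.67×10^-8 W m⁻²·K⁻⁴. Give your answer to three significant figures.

Averaging over the sphere, the absorbed flux is S(1−α)/4 = 8.542 W m⁻².
Radiative balance εσT⁴ = 8.542 gives T = [8.542/(0.91·σ)]^(1/4) = 113.4 K.

113 K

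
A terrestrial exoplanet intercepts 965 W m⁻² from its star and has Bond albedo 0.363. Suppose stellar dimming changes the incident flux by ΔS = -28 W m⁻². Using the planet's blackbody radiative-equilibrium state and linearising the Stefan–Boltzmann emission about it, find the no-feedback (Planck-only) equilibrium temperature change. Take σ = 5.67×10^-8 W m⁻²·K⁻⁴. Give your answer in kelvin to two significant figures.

Reference equilibrium: T_e = [S(1−α)/(4σ)]^(1/4) = 228.2 K.
Only a fraction (1−α) is absorbed and it's spread over 4πR², so ΔF = (1−α)ΔS/4 = -4.459 W m⁻².
Linearising σT⁴ gives d(σT⁴)/dT = 4σT_e³ = 2.694 W m⁻² per K.
Hence the no-feedback warming is ΔF/(4σT_e³) = -1.66 K.

-1.7 K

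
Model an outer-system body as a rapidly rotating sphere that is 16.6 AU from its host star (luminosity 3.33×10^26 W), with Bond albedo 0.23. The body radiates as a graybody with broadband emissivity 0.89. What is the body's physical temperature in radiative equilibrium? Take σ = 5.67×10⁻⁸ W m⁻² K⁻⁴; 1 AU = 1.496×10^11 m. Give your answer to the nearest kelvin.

d = 16.6 × 1.496×10^11 m = 2.483×10^12 m.
S = L/(4πd²) = 4.297 W m⁻².
The planet absorbs (1−α)S over its disc πR² and re-emits over 4πR², so the mean absorbed flux is (1−0.23)·4.297/4 = 0.8272 W m⁻².
Radiative balance εσT⁴ = 0.8272 gives T = [0.8272/(0.89·σ)]^(1/4) = 63.63 K.

64 K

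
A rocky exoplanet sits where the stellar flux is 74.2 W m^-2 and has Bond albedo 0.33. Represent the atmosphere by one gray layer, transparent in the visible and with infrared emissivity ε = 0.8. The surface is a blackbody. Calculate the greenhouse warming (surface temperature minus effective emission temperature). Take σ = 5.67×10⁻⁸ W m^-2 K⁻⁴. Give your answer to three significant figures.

Effective emission temperature (TOA balance): σT_e⁴ = S(1−α)/4 = 12.43 W m^-2 → T_e = 121.7 K.
Surface balance with a leaky layer gives σT_s⁴ = σT_e⁴·2/(2−ε), so T_s = T_e·[2/(2−0.8)]^(1/4) = 138.3 K.
Greenhouse warming: T_s − T_e = 16.57 K.

16.6 K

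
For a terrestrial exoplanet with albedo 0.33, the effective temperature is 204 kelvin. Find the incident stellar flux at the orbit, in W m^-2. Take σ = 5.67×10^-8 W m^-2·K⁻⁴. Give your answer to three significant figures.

From S(1−α)/4 = σT⁴: S = 4σT⁴/(1−α).
The emitted flux is σT⁴ = 98.20 W m^-2.
So S = 4×98.20/(1−0.33) = 586.3 W m^-2.

586 W m^-2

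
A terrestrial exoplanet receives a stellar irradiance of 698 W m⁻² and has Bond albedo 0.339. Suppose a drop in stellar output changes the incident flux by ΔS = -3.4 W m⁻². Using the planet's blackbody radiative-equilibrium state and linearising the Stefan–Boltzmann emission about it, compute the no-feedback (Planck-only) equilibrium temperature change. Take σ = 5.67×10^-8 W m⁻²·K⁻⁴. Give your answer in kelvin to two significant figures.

-0.26 K

Reference equilibrium: T_e = [S(1−α)/(4σ)]^(1/4) = 212.4 K.
ΔF = Δ[S(1−α)]/4 = (1−0.339)·-3.4/4 = -0.5618 W m⁻².
Planck response: λ_P = 4σT_e³ = 4·5.67×10⁻⁸·(212.4)³ = 2.172 W m⁻²/K.
So ΔT₀ = -0.5618/2.172 = -0.259 K.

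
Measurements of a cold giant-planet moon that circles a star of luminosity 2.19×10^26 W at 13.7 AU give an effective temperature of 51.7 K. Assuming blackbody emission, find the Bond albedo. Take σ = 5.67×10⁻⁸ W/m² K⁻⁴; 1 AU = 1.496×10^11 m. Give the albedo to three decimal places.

0.609

Orbital distance: d = 13.7 AU = 2.050×10^12 m.
Flux at the orbit: S = L/(4πd²) = 2.19×10^26/(4π·(2.05×10^12)²) = 4.149 W/m².
Energy balance: S(1−α)/4 = σT⁴, so 1−α = 4σT⁴/S.
4σT⁴ = 4·5.67×10⁻⁸·(51.7)⁴ = 1.620 W/m².
1−α = 1.620/4.149 = 0.3905, so α = 0.6095.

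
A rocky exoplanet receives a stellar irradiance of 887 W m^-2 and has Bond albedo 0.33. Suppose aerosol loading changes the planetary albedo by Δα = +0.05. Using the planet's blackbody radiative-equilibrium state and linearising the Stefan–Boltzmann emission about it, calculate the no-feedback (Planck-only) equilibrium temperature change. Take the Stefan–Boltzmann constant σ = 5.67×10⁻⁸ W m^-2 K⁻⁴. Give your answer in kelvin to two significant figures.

-4.2 kelvin

Unperturbed T_e = [887.0·(1−0.33)/(4σ)]^¼ = 226.3 K.
TOA radiative forcing: ΔF = −S·Δα/4 = −887.0·(+0.05)/4 = -11.09 W m^-2.
Planck response: λ_P = 4σT_e³ = 4·5.67×10⁻⁸·(226.3)³ = 2.627 W m^-2/K.
ΔT₀ = ΔF/λ_P = -11.09/2.627 = -4.22 K.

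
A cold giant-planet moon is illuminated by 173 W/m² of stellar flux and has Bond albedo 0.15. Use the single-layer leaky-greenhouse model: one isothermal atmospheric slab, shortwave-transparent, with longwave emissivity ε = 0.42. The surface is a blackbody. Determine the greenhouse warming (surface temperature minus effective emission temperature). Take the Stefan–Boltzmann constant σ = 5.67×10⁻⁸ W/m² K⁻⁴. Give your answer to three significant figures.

The planet radiates to space at T_e = [S(1−α)/(4σ)]^(1/4) = 159.6 K.
For a single slab of emissivity ε, T_s⁴ = 2T_e⁴/(2−ε); thus T_s = 159.6·(1.266)^(1/4) = 169.3 K.
The atmosphere warms the surface by 9.686 K.

9.69 kelvin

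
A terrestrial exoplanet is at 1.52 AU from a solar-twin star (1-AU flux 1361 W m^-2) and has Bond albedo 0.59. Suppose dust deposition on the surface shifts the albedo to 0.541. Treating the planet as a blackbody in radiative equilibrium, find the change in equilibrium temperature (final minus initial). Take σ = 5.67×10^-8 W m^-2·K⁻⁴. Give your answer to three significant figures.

5.17 kelvin

By the inverse-square law, S = 1361/1.52² = 589.1 W m^-2.
Initial: T₁ = [S(1−0.59)/(4σ)]^(1/4) = 180.6 K.
After:  T₂ = [589.1·0.459/(4σ)]^(1/4) = 185.8 K.
Change: 185.8 − 180.6 = 5.171 K.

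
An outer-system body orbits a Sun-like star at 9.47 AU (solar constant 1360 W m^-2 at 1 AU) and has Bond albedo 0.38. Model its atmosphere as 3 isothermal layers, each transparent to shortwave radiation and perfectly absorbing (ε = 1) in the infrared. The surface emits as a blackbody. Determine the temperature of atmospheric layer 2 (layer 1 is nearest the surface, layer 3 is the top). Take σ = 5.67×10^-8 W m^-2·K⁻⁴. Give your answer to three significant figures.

95.4 K

By the inverse-square law, S = 1360/9.47² = 15.16 W m^-2.
OLR = S(1−α)/4 = 2.351 W m^-2; the top layer radiates at T_e = 80.24 K.
Each opaque layer satisfies 2T_j⁴ = T_{j−1}⁴ + T_{j+1}⁴, giving T_k⁴ = (N+1−k)T_e⁴.
With k = 2: T_2 = (3+1−2)^¼·80.24 K = 95.42 K.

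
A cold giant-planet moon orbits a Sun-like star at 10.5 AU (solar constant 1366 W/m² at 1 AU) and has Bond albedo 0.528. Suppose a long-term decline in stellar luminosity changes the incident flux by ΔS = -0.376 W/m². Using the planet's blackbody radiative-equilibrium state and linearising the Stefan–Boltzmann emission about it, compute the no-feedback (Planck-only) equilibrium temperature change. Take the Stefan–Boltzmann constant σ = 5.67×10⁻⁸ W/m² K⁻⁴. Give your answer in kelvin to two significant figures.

-0.54 K

Flux at the orbit: S = 1366/(10.5)² = 12.39 W/m².
The baseline emission temperature is T_e = 71.26 K.
ΔF = Δ[S(1−α)]/4 = (1−0.528)·-0.376/4 = -0.04437 W/m².
Planck response: λ_P = 4σT_e³ = 4·5.67×10⁻⁸·(71.26)³ = 0.08207 W/m²/K.
Hence the no-feedback warming is ΔF/(4σT_e³) = -0.541 K.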